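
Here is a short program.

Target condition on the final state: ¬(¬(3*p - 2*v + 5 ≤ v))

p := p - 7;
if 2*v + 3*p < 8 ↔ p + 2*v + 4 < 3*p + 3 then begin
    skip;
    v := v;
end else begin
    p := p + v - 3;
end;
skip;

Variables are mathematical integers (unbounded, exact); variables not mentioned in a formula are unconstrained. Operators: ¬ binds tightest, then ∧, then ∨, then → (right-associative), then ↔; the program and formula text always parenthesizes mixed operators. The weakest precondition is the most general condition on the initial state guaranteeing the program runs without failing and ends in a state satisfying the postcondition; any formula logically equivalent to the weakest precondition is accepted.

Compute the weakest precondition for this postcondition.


Working backward. After the program, the postcondition ¬(¬(3*p - 2*v + 5 ≤ v)) must hold; in canonical form it is 3*p ≤ 3*v - 5.
Before skip: 3*p ≤ 3*v - 5
Then branch requires 3*p ≤ 3*v - 5; else branch requires 3*p ≤ 4.
Before the if: ((3*p + 2*v < 8 ↔ 2*v < 2*p - 1) → 3*p ≤ 3*v - 5) ∧ ((¬(3*p + 2*v < 8 ↔ 2*v < 2*p - 1)) → 3*p ≤ 4)
Before p := p - 7: ((3*p + 2*v < 29 ↔ 2*v < 2*p - 15) → 3*p ≤ 3*v + 16) ∧ ((¬(3*p + 2*v < 29 ↔ 2*v < 2*p - 15)) → 3*p ≤ 25)
Answer: WP = ((3*p + 2*v < 29 ↔ 2*v < 2*p - 15) → 3*p ≤ 3*v + 16) ∧ ((¬(3*p + 2*v < 29 ↔ 2*v < 2*p - 15)) → 3*p ≤ 25)


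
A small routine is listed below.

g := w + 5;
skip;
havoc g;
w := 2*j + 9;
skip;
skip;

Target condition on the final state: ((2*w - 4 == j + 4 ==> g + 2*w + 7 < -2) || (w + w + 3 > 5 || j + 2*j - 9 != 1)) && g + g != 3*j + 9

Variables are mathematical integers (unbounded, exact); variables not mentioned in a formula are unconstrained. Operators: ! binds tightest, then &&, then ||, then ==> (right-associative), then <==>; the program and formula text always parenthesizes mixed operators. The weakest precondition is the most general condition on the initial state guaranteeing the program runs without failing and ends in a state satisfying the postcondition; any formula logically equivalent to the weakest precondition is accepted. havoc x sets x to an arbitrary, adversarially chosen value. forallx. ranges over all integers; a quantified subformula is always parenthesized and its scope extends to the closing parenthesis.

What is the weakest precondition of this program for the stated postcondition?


Working backward. After the program, the postcondition ((2*w - 4 == j + 4 ==> g + 2*w + 7 < -2) || (w + w + 3 > 5 || j + 2*j - 9 != 1)) && g + g != 3*j + 9 must hold; in canonical form it is ((2*w == j + 8 ==> g + 2*w < -9) || 2*w > 2 || 3*j != 10) && 2*g != 3*j + 9.
Before skip: ((2*w == j + 8 ==> g + 2*w < -9) || 2*w > 2 || 3*j != 10) && 2*g != 3*j + 9
Before skip: ((2*w == j + 8 ==> g + 2*w < -9) || 2*w > 2 || 3*j != 10) && 2*g != 3*j + 9
Before w := 2*j + 9: ((3*j == -10 ==> g + 4*j < -27) || 4*j > -16 || 3*j != 10) && 2*g != 3*j + 9
Before havoc g: forall g_1. (((3*j == -10 ==> g_1 + 4*j < -27) || 4*j > -16 || 3*j != 10) && 2*g_1 != 3*j + 9)
Before skip: forall g_1. (((3*j == -10 ==> g_1 + 4*j < -27) || 4*j > -16 || 3*j != 10) && 2*g_1 != 3*j + 9)
Before g := w + 5: forall g_1. (((3*j == -10 ==> g_1 + 4*j < -27) || 4*j > -16 || 3*j != 10) && 2*g_1 != 3*j + 9)
Answer: WP = forall g_1. (((3*j == -10 ==> g_1 + 4*j < -27) || 4*j > -16 || 3*j != 10) && 2*g_1 != 3*j + 9)


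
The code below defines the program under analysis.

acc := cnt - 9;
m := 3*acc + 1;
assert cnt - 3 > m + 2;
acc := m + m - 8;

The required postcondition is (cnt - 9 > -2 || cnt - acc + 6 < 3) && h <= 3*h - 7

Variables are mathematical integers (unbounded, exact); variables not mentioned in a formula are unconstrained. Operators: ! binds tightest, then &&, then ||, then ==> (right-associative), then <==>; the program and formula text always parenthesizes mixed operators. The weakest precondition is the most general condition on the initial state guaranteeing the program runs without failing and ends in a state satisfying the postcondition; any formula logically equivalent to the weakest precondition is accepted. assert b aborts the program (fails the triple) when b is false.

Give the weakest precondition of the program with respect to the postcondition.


Working backward. After the program, the postcondition (cnt - 9 > -2 || cnt - acc + 6 < 3) && h <= 3*h - 7 must hold; in canonical form it is (cnt > 7 || cnt < acc - 3) && 2*h >= 7.
Before acc := m + m - 8: (cnt > 7 || cnt < 2*m - 11) && 2*h >= 7
Before assert cnt - 3 > m + 2: cnt > m + 5 && (cnt > 7 || cnt < 2*m - 11) && 2*h >= 7
Before m := 3*acc + 1: cnt > 3*acc + 6 && (cnt > 7 || cnt < 6*acc - 9) && 2*h >= 7
Before acc := cnt - 9: 2*cnt < 21 && (cnt > 7 || 5*cnt > 63) && 2*h >= 7
Answer: WP = 2*cnt < 21 && (cnt > 7 || 5*cnt > 63) && 2*h >= 7


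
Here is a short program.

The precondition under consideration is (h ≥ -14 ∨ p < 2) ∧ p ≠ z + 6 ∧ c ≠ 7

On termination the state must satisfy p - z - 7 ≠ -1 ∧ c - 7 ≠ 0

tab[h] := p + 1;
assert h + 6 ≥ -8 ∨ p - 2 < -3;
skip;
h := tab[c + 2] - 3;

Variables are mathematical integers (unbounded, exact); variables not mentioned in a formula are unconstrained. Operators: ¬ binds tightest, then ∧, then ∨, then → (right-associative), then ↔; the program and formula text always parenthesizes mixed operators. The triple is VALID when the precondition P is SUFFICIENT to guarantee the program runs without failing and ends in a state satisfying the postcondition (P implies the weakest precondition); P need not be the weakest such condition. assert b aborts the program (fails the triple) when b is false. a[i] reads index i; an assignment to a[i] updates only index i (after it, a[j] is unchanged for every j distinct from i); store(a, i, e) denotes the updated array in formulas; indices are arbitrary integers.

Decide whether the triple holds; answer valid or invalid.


Working backward. After the program, the postcondition p - z - 7 ≠ -1 ∧ c - 7 ≠ 0 must hold; in canonical form it is p ≠ z + 6 ∧ c ≠ 7.
Before h := tab[c + 2] - 3: p ≠ z + 6 ∧ c ≠ 7
Before skip: p ≠ z + 6 ∧ c ≠ 7
Before assert h + 6 ≥ -8 ∨ p - 2 < -3: (h ≥ -14 ∨ p < -1) ∧ p ≠ z + 6 ∧ c ≠ 7
Before tab[h] := p + 1: (h ≥ -14 ∨ p < -1) ∧ p ≠ z + 6 ∧ c ≠ 7
The weakest precondition is (h ≥ -14 ∨ p < -1) ∧ p ≠ z + 6 ∧ c ≠ 7.
Check whether (h ≥ -14 ∨ p < 2) ∧ p ≠ z + 6 ∧ c ≠ 7 implies it.
Countermodel: at the initial state c = 8, h = -15, p = -1, z = -6, the precondition holds but the weakest precondition fails.
Answer: invalid


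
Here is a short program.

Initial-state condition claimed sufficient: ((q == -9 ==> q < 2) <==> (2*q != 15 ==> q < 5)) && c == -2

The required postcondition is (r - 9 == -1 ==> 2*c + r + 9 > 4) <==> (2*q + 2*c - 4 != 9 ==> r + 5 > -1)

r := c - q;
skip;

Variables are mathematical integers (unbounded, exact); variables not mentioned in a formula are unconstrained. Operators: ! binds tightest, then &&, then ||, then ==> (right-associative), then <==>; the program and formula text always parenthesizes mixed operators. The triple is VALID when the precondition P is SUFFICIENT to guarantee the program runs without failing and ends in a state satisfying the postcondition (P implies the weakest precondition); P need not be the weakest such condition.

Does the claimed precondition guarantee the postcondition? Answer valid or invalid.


Working backward. After the program, the postcondition (r - 9 == -1 ==> 2*c + r + 9 > 4) <==> (2*q + 2*c - 4 != 9 ==> r + 5 > -1) must hold; in canonical form it is (r == 8 ==> 2*c + r > -5) <==> (2*c + 2*q != 13 ==> r > -6).
Before skip: (r == 8 ==> 2*c + r > -5) <==> (2*c + 2*q != 13 ==> r > -6)
Before r := c - q: (c == q + 8 ==> 3*c > q - 5) <==> (2*c + 2*q != 13 ==> c > q - 6)
The weakest precondition is (c == q + 8 ==> 3*c > q - 5) <==> (2*c + 2*q != 13 ==> c > q - 6).
Check whether ((q == -9 ==> q < 2) <==> (2*q != 15 ==> q < 5)) && c == -2 implies it.
Countermodel: at the initial state c = -2, q = 4, the precondition holds but the weakest precondition fails.
Answer: invalid


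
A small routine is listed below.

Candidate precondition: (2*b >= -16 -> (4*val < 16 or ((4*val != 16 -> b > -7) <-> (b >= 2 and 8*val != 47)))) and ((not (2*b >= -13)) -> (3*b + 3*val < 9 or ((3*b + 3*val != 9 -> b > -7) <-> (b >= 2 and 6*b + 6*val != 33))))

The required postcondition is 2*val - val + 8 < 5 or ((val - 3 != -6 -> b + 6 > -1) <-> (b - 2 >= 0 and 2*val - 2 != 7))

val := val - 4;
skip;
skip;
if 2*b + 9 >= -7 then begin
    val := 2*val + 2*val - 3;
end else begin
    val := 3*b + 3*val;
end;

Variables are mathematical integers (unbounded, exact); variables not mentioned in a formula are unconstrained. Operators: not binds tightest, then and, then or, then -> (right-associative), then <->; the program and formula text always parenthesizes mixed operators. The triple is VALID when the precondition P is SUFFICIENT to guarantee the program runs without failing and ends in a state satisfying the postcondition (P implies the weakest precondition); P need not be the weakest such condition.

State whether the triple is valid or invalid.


Working backward. After the program, the postcondition 2*val - val + 8 < 5 or ((val - 3 != -6 -> b + 6 > -1) <-> (b - 2 >= 0 and 2*val - 2 != 7)) must hold; in canonical form it is val < -3 or ((val != -3 -> b > -7) <-> (b >= 2 and 2*val != 9)).
Then branch requires 4*val < 0 or ((4*val != 0 -> b > -7) <-> (b >= 2 and 8*val != 15)); else branch requires 3*b + 3*val < -3 or ((3*b + 3*val != -3 -> b > -7) <-> (b >= 2 and 6*b + 6*val != 9)).
Before the if: (2*b >= -16 -> (4*val < 0 or ((4*val != 0 -> b > -7) <-> (b >= 2 and 8*val != 15)))) and ((not (2*b >= -16)) -> (3*b + 3*val < -3 or ((3*b + 3*val != -3 -> b > -7) <-> (b >= 2 and 6*b + 6*val != 9))))
Before skip: (2*b >= -16 -> (4*val < 0 or ((4*val != 0 -> b > -7) <-> (b >= 2 and 8*val != 15)))) and ((not (2*b >= -16)) -> (3*b + 3*val < -3 or ((3*b + 3*val != -3 -> b > -7) <-> (b >= 2 and 6*b + 6*val != 9))))
Before skip: (2*b >= -16 -> (4*val < 0 or ((4*val != 0 -> b > -7) <-> (b >= 2 and 8*val != 15)))) and ((not (2*b >= -16)) -> (3*b + 3*val < -3 or ((3*b + 3*val != -3 -> b > -7) <-> (b >= 2 and 6*b + 6*val != 9))))
Before val := val - 4: (2*b >= -16 -> (4*val < 16 or ((4*val != 16 -> b > -7) <-> (b >= 2 and 8*val != 47)))) and ((not (2*b >= -16)) -> (3*b + 3*val < 9 or ((3*b + 3*val != 9 -> b > -7) <-> (b >= 2 and 6*b + 6*val != 33))))
The weakest precondition is (2*b >= -16 -> (4*val < 16 or ((4*val != 16 -> b > -7) <-> (b >= 2 and 8*val != 47)))) and ((not (2*b >= -16)) -> (3*b + 3*val < 9 or ((3*b + 3*val != 9 -> b > -7) <-> (b >= 2 and 6*b + 6*val != 33)))).
Check whether (2*b >= -16 -> (4*val < 16 or ((4*val != 16 -> b > -7) <-> (b >= 2 and 8*val != 47)))) and ((not (2*b >= -13)) -> (3*b + 3*val < 9 or ((3*b + 3*val != 9 -> b > -7) <-> (b >= 2 and 6*b + 6*val != 33)))) implies it.
Every state satisfying the precondition satisfies the weakest precondition: the implication holds.
Answer: valid


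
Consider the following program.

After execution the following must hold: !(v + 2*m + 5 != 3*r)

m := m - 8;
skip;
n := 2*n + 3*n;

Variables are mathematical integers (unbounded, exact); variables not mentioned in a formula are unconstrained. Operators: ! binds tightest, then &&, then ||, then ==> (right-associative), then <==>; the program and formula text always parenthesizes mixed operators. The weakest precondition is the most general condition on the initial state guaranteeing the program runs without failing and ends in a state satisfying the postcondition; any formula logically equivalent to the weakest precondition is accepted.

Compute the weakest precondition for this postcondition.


Working backward. After the program, the postcondition !(v + 2*m + 5 != 3*r) must hold; in canonical form it is !(2*m + v != 3*r - 5).
Before n := 2*n + 3*n: !(2*m + v != 3*r - 5)
Before skip: !(2*m + v != 3*r - 5)
Before m := m - 8: !(2*m + v != 3*r + 11)
Answer: WP = !(2*m + v != 3*r + 11)


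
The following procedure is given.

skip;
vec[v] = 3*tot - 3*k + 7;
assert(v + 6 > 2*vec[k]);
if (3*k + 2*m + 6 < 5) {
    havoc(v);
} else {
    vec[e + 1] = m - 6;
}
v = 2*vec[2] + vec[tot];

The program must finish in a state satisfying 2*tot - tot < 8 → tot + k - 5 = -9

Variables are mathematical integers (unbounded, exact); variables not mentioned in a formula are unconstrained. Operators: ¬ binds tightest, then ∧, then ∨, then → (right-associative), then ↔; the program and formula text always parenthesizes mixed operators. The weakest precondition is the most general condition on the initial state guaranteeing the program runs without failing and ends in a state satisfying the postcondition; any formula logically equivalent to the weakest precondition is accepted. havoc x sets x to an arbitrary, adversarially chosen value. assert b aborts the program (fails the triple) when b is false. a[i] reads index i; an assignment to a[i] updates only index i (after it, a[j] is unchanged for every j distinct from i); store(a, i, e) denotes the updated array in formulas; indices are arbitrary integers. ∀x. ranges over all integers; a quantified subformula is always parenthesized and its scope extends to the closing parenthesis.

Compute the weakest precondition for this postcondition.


Working backward. After the program, the postcondition 2*tot - tot < 8 → tot + k - 5 = -9 must hold; in canonical form it is tot < 8 → k + tot = -4.
Before v := 2*vec[2] + vec[tot]: tot < 8 → k + tot = -4
Then branch requires tot < 8 → k + tot = -4; else branch requires tot < 8 → k + tot = -4.
Before the if: (3*k + 2*m < -1 → (tot < 8 → k + tot = -4)) ∧ ((¬(3*k + 2*m < -1)) → (tot < 8 → k + tot = -4))
Before assert v + 6 > 2*vec[k]: v > 2*vec[k] - 6 ∧ (3*k + 2*m < -1 → (tot < 8 → k + tot = -4)) ∧ ((¬(3*k + 2*m < -1)) → (tot < 8 → k + tot = -4))
Before vec[v] := 3*tot - 3*k + 7: v > 2*store(vec, v, -3*k + 3*tot + 7)[k] - 6 ∧ (3*k + 2*m < -1 → (tot < 8 → k + tot = -4)) ∧ ((¬(3*k + 2*m < -1)) → (tot < 8 → k + tot = -4))
Before skip: v > 2*store(vec, v, -3*k + 3*tot + 7)[k] - 6 ∧ (3*k + 2*m < -1 → (tot < 8 → k + tot = -4)) ∧ ((¬(3*k + 2*m < -1)) → (tot < 8 → k + tot = -4))
Answer: WP = v > 2*store(vec, v, -3*k + 3*tot + 7)[k] - 6 ∧ (3*k + 2*m < -1 → (tot < 8 → k + tot = -4)) ∧ ((¬(3*k + 2*m < -1)) → (tot < 8 → k + tot = -4))


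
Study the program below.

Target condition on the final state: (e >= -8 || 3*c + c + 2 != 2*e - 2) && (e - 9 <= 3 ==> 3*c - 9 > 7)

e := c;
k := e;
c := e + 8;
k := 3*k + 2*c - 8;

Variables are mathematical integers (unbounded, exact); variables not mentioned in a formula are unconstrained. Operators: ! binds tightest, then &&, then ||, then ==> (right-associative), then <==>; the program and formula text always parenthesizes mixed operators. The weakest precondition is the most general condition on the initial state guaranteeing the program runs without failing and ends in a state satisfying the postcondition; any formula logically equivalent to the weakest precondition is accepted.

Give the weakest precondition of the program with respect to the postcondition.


Working backward. After the program, the postcondition (e >= -8 || 3*c + c + 2 != 2*e - 2) && (e - 9 <= 3 ==> 3*c - 9 > 7) must hold; in canonical form it is (e >= -8 || 4*c != 2*e - 4) && (e <= 12 ==> 3*c > 16).
Before k := 3*k + 2*c - 8: (e >= -8 || 4*c != 2*e - 4) && (e <= 12 ==> 3*c > 16)
Before c := e + 8: (e >= -8 || 2*e != -36) && (e <= 12 ==> 3*e > -8)
Before k := e: (e >= -8 || 2*e != -36) && (e <= 12 ==> 3*e > -8)
Before e := c: (c >= -8 || 2*c != -36) && (c <= 12 ==> 3*c > -8)
Answer: WP = (c >= -8 || 2*c != -36) && (c <= 12 ==> 3*c > -8)


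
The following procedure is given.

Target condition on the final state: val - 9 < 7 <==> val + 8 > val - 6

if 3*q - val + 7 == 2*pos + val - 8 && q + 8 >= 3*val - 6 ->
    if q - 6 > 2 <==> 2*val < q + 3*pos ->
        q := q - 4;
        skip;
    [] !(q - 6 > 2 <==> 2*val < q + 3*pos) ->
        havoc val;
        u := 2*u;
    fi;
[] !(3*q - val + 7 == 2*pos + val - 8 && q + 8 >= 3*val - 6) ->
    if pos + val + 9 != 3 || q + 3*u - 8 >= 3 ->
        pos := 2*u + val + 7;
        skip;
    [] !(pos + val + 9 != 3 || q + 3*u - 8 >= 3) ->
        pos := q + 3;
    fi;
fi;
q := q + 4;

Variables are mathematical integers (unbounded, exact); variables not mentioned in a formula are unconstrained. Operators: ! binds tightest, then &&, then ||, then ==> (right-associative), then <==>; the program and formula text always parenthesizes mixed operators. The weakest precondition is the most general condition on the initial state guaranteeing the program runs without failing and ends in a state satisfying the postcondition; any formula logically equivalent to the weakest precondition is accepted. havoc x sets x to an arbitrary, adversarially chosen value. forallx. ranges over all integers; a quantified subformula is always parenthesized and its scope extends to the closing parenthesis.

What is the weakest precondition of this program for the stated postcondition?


Working backward. After the program, the postcondition val - 9 < 7 <==> val + 8 > val - 6 must hold; in canonical form it is val < 16.
Before q := q + 4: val < 16
Then branch requires ((q > 8 <==> 2*val < 3*pos + q) ==> val < 16) && ((!(q > 8 <==> 2*val < 3*pos + q)) ==> (forall val_1. val_1 < 16)); else branch requires ((pos + val != -6 || q + 3*u >= 11) ==> val < 16) && ((!(pos + val != -6 || q + 3*u >= 11)) ==> val < 16).
Before the if: ((3*q == 2*pos + 2*val - 15 && q >= 3*val - 14) ==> (((q > 8 <==> 2*val < 3*pos + q) ==> val < 16) && ((!(q > 8 <==> 2*val < 3*pos + q)) ==> (forall val_1. val_1 < 16)))) && ((!(3*q == 2*pos + 2*val - 15 && q >= 3*val - 14)) ==> (((pos + val != -6 || q + 3*u >= 11) ==> val < 16) && ((!(pos + val != -6 || q + 3*u >= 11)) ==> val < 16)))
Answer: WP = ((3*q == 2*pos + 2*val - 15 && q >= 3*val - 14) ==> (((q > 8 <==> 2*val < 3*pos + q) ==> val < 16) && ((!(q > 8 <==> 2*val < 3*pos + q)) ==> (forall val_1. val_1 < 16)))) && ((!(3*q == 2*pos + 2*val - 15 && q >= 3*val - 14)) ==> (((pos + val != -6 || q + 3*u >= 11) ==> val < 16) && ((!(pos + val != -6 || q + 3*u >= 11)) ==> val < 16)))


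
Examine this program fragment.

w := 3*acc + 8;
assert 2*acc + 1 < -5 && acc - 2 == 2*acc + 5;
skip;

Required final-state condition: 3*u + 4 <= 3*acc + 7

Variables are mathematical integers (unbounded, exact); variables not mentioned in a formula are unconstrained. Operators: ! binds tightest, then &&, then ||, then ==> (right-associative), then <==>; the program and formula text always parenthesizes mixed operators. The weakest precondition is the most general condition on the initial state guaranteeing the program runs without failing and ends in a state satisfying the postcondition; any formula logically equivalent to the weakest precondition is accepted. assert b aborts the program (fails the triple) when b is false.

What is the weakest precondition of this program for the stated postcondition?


Working backward. After the program, the postcondition 3*u + 4 <= 3*acc + 7 must hold; in canonical form it is 3*u <= 3*acc + 3.
Before skip: 3*u <= 3*acc + 3
Before assert 2*acc + 1 < -5 && acc - 2 == 2*acc + 5: 2*acc < -6 && acc == -7 && 3*u <= 3*acc + 3
Before w := 3*acc + 8: 2*acc < -6 && acc == -7 && 3*u <= 3*acc + 3
Answer: WP = 2*acc < -6 && acc == -7 && 3*u <= 3*acc + 3


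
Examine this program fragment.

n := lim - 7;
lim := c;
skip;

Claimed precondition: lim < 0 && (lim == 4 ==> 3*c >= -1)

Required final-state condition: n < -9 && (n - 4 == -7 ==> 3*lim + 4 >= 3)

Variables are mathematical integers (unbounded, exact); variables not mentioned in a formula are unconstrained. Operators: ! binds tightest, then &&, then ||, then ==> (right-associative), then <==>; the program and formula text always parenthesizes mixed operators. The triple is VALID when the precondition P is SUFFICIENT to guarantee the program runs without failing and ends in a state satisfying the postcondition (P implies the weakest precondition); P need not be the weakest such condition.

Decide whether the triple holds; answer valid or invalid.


Working backward. After the program, the postcondition n < -9 && (n - 4 == -7 ==> 3*lim + 4 >= 3) must hold; in canonical form it is n < -9 && (n == -3 ==> 3*lim >= -1).
Before skip: n < -9 && (n == -3 ==> 3*lim >= -1)
Before lim := c: n < -9 && (n == -3 ==> 3*c >= -1)
Before n := lim - 7: lim < -2 && (lim == 4 ==> 3*c >= -1)
The weakest precondition is lim < -2 && (lim == 4 ==> 3*c >= -1).
Check whether lim < 0 && (lim == 4 ==> 3*c >= -1) implies it.
Countermodel: at the initial state c = -1, lim = -2, the precondition holds but the weakest precondition fails.
Answer: invalid


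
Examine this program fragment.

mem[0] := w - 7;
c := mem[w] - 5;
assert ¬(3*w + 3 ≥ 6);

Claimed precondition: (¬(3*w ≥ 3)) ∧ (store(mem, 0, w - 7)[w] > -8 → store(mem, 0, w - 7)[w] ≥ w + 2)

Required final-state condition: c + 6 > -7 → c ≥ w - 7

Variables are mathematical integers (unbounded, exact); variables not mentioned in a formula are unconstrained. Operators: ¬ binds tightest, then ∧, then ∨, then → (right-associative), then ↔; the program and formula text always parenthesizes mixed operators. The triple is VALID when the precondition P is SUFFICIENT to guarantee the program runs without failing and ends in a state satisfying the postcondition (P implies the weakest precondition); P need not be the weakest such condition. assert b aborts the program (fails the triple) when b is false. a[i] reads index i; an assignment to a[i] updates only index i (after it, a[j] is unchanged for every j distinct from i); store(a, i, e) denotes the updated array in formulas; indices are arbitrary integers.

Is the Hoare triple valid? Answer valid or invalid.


Working backward. After the program, the postcondition c + 6 > -7 → c ≥ w - 7 must hold; in canonical form it is c > -13 → c ≥ w - 7.
Before assert ¬(3*w + 3 ≥ 6): (¬(3*w ≥ 3)) ∧ (c > -13 → c ≥ w - 7)
Before c := mem[w] - 5: (¬(3*w ≥ 3)) ∧ (mem[w] > -8 → mem[w] ≥ w - 2)
Before mem[0] := w - 7: (¬(3*w ≥ 3)) ∧ (store(mem, 0, w - 7)[w] > -8 → store(mem, 0, w - 7)[w] ≥ w - 2)
The weakest precondition is (¬(3*w ≥ 3)) ∧ (store(mem, 0, w - 7)[w] > -8 → store(mem, 0, w - 7)[w] ≥ w - 2).
Check whether (¬(3*w ≥ 3)) ∧ (store(mem, 0, w - 7)[w] > -8 → store(mem, 0, w - 7)[w] ≥ w + 2) implies it.
Every state satisfying the precondition satisfies the weakest precondition: the implication holds.
Answer: valid


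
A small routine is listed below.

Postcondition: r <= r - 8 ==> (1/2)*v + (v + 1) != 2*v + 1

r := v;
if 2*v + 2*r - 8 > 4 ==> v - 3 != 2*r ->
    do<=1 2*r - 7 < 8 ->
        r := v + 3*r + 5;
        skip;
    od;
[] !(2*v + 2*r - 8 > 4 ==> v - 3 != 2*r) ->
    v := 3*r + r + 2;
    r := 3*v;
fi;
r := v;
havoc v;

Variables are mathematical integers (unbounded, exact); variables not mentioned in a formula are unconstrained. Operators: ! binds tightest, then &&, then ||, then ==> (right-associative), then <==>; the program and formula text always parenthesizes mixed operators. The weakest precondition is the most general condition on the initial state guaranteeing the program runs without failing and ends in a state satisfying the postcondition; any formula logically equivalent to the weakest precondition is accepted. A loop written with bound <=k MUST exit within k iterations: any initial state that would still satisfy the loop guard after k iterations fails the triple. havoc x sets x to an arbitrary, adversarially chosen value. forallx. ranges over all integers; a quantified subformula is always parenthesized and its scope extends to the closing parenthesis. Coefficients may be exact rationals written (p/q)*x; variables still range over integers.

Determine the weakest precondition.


Working backward. After the program, the postcondition r <= r - 8 ==> (1/2)*v + (v + 1) != 2*v + 1 must hold; in canonical form it is true.
Before havoc v: true
Before r := v: true
Then branch requires 2*r < 15 ==> (!(6*r + 2*v < 5)); else branch requires true.
Before the if: (2*r + 2*v > 12 ==> v != 2*r + 3) ==> (2*r < 15 ==> (!(6*r + 2*v < 5)))
Before r := v: (4*v > 12 ==> v != -3) ==> (2*v < 15 ==> (!(8*v < 5)))
Answer: WP = (4*v > 12 ==> v != -3) ==> (2*v < 15 ==> (!(8*v < 5)))


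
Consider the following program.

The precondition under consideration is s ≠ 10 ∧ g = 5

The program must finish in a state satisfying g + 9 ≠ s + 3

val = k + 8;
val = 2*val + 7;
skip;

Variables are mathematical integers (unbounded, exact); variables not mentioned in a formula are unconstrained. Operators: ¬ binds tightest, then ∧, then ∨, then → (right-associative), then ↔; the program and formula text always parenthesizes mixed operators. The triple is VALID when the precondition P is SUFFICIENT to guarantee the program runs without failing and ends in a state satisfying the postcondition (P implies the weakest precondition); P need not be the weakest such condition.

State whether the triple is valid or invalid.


Working backward. After the program, the postcondition g + 9 ≠ s + 3 must hold; in canonical form it is g ≠ s - 6.
Before skip: g ≠ s - 6
Before val := 2*val + 7: g ≠ s - 6
Before val := k + 8: g ≠ s - 6
The weakest precondition is g ≠ s - 6.
Check whether s ≠ 10 ∧ g = 5 implies it.
Countermodel: at the initial state g = 5, s = 11, the precondition holds but the weakest precondition fails.
Answer: invalid


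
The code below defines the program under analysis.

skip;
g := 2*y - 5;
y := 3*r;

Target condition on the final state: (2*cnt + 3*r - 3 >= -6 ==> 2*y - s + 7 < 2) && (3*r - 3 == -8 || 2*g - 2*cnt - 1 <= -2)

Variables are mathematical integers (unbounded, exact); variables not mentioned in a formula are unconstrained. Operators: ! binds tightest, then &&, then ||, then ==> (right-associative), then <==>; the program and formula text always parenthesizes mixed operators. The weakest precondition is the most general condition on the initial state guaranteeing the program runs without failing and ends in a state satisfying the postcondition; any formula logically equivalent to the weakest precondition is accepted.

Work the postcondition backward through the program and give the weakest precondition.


Working backward. After the program, the postcondition (2*cnt + 3*r - 3 >= -6 ==> 2*y - s + 7 < 2) && (3*r - 3 == -8 || 2*g - 2*cnt - 1 <= -2) must hold; in canonical form it is (2*cnt + 3*r >= -3 ==> 2*y < s - 5) && (3*r == -5 || 2*g <= 2*cnt - 1).
Before y := 3*r: (2*cnt + 3*r >= -3 ==> 6*r < s - 5) && (3*r == -5 || 2*g <= 2*cnt - 1)
Before g := 2*y - 5: (2*cnt + 3*r >= -3 ==> 6*r < s - 5) && (3*r == -5 || 4*y <= 2*cnt + 9)
Before skip: (2*cnt + 3*r >= -3 ==> 6*r < s - 5) && (3*r == -5 || 4*y <= 2*cnt + 9)
Answer: WP = (2*cnt + 3*r >= -3 ==> 6*r < s - 5) && (3*r == -5 || 4*y <= 2*cnt + 9)


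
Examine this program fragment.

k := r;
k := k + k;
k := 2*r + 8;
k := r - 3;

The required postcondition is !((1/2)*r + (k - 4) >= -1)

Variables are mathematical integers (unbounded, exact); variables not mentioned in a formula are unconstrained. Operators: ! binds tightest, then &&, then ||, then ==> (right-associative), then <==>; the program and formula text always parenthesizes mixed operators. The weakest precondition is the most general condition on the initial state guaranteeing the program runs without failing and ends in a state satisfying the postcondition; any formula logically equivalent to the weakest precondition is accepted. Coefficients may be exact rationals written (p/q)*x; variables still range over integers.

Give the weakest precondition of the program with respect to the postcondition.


Working backward. After the program, the postcondition !((1/2)*r + (k - 4) >= -1) must hold; in canonical form it is !(k + (1/2)*r >= 3).
Before k := r - 3: !((3/2)*r >= 6)
Before k := 2*r + 8: !((3/2)*r >= 6)
Before k := k + k: !((3/2)*r >= 6)
Before k := r: !((3/2)*r >= 6)
Answer: WP = !((3/2)*r >= 6)


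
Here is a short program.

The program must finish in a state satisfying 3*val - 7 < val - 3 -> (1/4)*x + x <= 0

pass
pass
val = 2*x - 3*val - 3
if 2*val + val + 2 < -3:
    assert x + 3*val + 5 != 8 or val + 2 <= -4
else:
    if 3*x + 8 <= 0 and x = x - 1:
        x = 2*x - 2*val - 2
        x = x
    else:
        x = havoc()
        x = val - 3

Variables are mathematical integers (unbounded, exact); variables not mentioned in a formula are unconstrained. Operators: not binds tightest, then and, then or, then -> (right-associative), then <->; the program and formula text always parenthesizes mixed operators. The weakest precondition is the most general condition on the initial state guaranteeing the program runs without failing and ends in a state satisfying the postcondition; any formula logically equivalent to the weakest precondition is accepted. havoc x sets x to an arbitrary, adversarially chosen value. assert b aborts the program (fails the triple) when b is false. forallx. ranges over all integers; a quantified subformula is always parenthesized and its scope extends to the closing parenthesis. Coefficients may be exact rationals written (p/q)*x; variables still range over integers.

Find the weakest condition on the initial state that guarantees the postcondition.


Working backward. After the program, the postcondition 3*val - 7 < val - 3 -> (1/4)*x + x <= 0 must hold; in canonical form it is 2*val < 4 -> (5/4)*x <= 0.
Then branch requires (3*val + x != 3 or val <= -6) and (2*val < 4 -> (5/4)*x <= 0); else branch requires 2*val < 4 -> (5/4)*val <= 15/4.
Before the if: (3*val < -5 -> ((3*val + x != 3 or val <= -6) and (2*val < 4 -> (5/4)*x <= 0))) and ((not (3*val < -5)) -> (2*val < 4 -> (5/4)*val <= 15/4))
Before val := 2*x - 3*val - 3: (6*x < 9*val + 4 -> ((7*x != 9*val + 12 or 2*x <= 3*val - 3) and (4*x < 6*val + 10 -> (5/4)*x <= 0))) and ((not (6*x < 9*val + 4)) -> (4*x < 6*val + 10 -> (5/2)*x <= (15/4)*val + 15/2))
Before skip: (6*x < 9*val + 4 -> ((7*x != 9*val + 12 or 2*x <= 3*val - 3) and (4*x < 6*val + 10 -> (5/4)*x <= 0))) and ((not (6*x < 9*val + 4)) -> (4*x < 6*val + 10 -> (5/2)*x <= (15/4)*val + 15/2))
Before skip: (6*x < 9*val + 4 -> ((7*x != 9*val + 12 or 2*x <= 3*val - 3) and (4*x < 6*val + 10 -> (5/4)*x <= 0))) and ((not (6*x < 9*val + 4)) -> (4*x < 6*val + 10 -> (5/2)*x <= (15/4)*val + 15/2))
Answer: WP = (6*x < 9*val + 4 -> ((7*x != 9*val + 12 or 2*x <= 3*val - 3) and (4*x < 6*val + 10 -> (5/4)*x <= 0))) and ((not (6*x < 9*val + 4)) -> (4*x < 6*val + 10 -> (5/2)*x <= (15/4)*val + 15/2))


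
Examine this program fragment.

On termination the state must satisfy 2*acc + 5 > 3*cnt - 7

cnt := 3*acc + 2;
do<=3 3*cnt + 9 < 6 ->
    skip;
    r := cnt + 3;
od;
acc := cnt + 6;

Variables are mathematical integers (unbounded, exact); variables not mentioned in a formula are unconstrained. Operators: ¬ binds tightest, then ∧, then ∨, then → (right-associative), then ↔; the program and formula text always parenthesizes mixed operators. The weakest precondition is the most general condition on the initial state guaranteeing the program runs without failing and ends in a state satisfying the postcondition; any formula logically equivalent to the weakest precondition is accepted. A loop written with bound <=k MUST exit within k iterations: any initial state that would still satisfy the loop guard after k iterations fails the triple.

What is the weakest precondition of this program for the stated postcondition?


Working backward. After the program, the postcondition 2*acc + 5 > 3*cnt - 7 must hold; in canonical form it is 2*acc > 3*cnt - 12.
Before acc := cnt + 6: cnt < 24
Before the loop (bound <=3), unroll the exhaustion recursion (WP_0 = exit-now case; WP_j = one more guarded iteration, up to j = 3):
  WP_0: (¬(3*cnt < -3)) ∧ cnt < 24
  WP_1: (3*cnt < -3 → ((¬(3*cnt < -3)) ∧ cnt < 24)) ∧ ((¬(3*cnt < -3)) → cnt < 24)
  WP_2: (3*cnt < -3 → ((3*cnt < -3 → ((¬(3*cnt < -3)) ∧ cnt < 24)) ∧ ((¬(3*cnt < -3)) → cnt < 24))) ∧ ((¬(3*cnt < -3)) → cnt < 24)
  WP_3: (3*cnt < -3 → ((3*cnt < -3 → ((3*cnt < -3 → ((¬(3*cnt < -3)) ∧ cnt < 24)) ∧ ((¬(3*cnt < -3)) → cnt < 24))) ∧ ((¬(3*cnt < -3)) → cnt < 24))) ∧ ((¬(3*cnt < -3)) → cnt < 24)
So before the loop: (3*cnt < -3 → ((3*cnt < -3 → ((3*cnt < -3 → ((¬(3*cnt < -3)) ∧ cnt < 24)) ∧ ((¬(3*cnt < -3)) → cnt < 24))) ∧ ((¬(3*cnt < -3)) → cnt < 24))) ∧ ((¬(3*cnt < -3)) → cnt < 24)
Before cnt := 3*acc + 2: (9*acc < -9 → ((9*acc < -9 → ((9*acc < -9 → ((¬(9*acc < -9)) ∧ 3*acc < 22)) ∧ ((¬(9*acc < -9)) → 3*acc < 22))) ∧ ((¬(9*acc < -9)) → 3*acc < 22))) ∧ ((¬(9*acc < -9)) → 3*acc < 22)
Answer: WP = (9*acc < -9 → ((9*acc < -9 → ((9*acc < -9 → ((¬(9*acc < -9)) ∧ 3*acc < 22)) ∧ ((¬(9*acc < -9)) → 3*acc < 22))) ∧ ((¬(9*acc < -9)) → 3*acc < 22))) ∧ ((¬(9*acc < -9)) → 3*acc < 22)


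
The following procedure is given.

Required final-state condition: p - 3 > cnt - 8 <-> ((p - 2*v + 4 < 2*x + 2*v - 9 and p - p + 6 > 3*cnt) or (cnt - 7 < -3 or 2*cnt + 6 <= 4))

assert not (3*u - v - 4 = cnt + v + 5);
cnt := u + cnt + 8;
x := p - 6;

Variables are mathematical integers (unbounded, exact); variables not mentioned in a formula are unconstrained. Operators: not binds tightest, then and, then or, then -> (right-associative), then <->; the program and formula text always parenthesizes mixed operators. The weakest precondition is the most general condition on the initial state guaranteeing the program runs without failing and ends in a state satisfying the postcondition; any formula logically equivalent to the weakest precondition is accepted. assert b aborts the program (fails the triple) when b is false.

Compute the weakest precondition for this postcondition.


Working backward. After the program, the postcondition p - 3 > cnt - 8 <-> ((p - 2*v + 4 < 2*x + 2*v - 9 and p - p + 6 > 3*cnt) or (cnt - 7 < -3 or 2*cnt + 6 <= 4)) must hold; in canonical form it is p > cnt - 5 <-> ((p < 4*v + 2*x - 13 and 3*cnt < 6) or cnt < 4 or 2*cnt <= -2).
Before x := p - 6: p > cnt - 5 <-> ((p + 4*v > 25 and 3*cnt < 6) or cnt < 4 or 2*cnt <= -2)
Before cnt := u + cnt + 8: p > cnt + u + 3 <-> ((p + 4*v > 25 and 3*cnt + 3*u < -18) or cnt + u < -4 or 2*cnt + 2*u <= -18)
Before assert not (3*u - v - 4 = cnt + v + 5): (not (3*u = cnt + 2*v + 9)) and (p > cnt + u + 3 <-> ((p + 4*v > 25 and 3*cnt + 3*u < -18) or cnt + u < -4 or 2*cnt + 2*u <= -18))
Answer: WP = (not (3*u = cnt + 2*v + 9)) and (p > cnt + u + 3 <-> ((p + 4*v > 25 and 3*cnt + 3*u < -18) or cnt + u < -4 or 2*cnt + 2*u <= -18))


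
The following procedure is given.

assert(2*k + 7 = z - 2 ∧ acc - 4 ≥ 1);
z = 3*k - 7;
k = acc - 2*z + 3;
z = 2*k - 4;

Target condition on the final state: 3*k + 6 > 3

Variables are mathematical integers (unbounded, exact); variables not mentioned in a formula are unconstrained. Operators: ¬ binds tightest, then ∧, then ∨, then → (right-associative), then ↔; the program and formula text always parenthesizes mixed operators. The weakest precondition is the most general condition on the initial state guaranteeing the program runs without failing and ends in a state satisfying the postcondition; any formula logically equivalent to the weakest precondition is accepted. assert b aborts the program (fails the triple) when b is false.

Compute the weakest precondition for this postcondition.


Working backward. After the program, the postcondition 3*k + 6 > 3 must hold; in canonical form it is 3*k > -3.
Before z := 2*k - 4: 3*k > -3
Before k := acc - 2*z + 3: 3*acc > 6*z - 12
Before z := 3*k - 7: 3*acc > 18*k - 54
Before assert 2*k + 7 = z - 2 ∧ acc - 4 ≥ 1: 2*k = z - 9 ∧ acc ≥ 5 ∧ 3*acc > 18*k - 54
Answer: WP = 2*k = z - 9 ∧ acc ≥ 5 ∧ 3*acc > 18*k - 54


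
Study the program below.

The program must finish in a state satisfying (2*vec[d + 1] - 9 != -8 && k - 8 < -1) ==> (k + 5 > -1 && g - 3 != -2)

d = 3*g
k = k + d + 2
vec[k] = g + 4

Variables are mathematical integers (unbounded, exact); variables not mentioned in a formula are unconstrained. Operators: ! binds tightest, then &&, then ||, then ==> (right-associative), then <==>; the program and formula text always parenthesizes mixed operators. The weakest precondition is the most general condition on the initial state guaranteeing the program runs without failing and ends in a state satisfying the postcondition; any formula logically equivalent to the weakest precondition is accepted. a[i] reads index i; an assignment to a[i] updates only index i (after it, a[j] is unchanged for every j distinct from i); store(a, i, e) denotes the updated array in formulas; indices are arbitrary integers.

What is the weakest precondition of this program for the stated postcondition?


Working backward. After the program, the postcondition (2*vec[d + 1] - 9 != -8 && k - 8 < -1) ==> (k + 5 > -1 && g - 3 != -2) must hold; in canonical form it is (2*vec[d + 1] != 1 && k < 7) ==> (k > -6 && g != 1).
Before vec[k] := g + 4: (2*store(vec, k, g + 4)[d + 1] != 1 && k < 7) ==> (k > -6 && g != 1)
Before k := k + d + 2: (2*store(vec, d + k + 2, g + 4)[d + 1] != 1 && d + k < 5) ==> (d + k > -8 && g != 1)
Before d := 3*g: (2*store(vec, 3*g + k + 2, g + 4)[3*g + 1] != 1 && 3*g + k < 5) ==> (3*g + k > -8 && g != 1)
Answer: WP = (2*store(vec, 3*g + k + 2, g + 4)[3*g + 1] != 1 && 3*g + k < 5) ==> (3*g + k > -8 && g != 1)


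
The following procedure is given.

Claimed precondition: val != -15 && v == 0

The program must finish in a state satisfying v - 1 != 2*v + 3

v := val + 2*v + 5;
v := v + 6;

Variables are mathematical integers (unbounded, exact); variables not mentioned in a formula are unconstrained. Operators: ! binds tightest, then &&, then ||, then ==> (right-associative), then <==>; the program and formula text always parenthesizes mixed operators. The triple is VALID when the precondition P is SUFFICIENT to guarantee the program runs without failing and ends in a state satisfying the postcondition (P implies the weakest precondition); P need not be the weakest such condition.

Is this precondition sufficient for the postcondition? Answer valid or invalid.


Working backward. After the program, the postcondition v - 1 != 2*v + 3 must hold; in canonical form it is v != -4.
Before v := v + 6: v != -10
Before v := val + 2*v + 5: 2*v + val != -15
The weakest precondition is 2*v + val != -15.
Check whether val != -15 && v == 0 implies it.
Every state satisfying the precondition satisfies the weakest precondition: the implication holds.
Answer: valid


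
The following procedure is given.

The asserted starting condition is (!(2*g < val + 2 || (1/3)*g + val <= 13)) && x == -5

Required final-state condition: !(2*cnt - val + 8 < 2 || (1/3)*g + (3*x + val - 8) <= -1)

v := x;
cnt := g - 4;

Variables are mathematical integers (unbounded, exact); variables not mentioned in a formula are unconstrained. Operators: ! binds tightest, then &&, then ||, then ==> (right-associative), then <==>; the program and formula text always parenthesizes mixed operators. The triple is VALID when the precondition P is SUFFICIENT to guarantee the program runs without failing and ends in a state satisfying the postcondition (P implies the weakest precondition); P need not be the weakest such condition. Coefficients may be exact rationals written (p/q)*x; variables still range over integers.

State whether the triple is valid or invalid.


Working backward. After the program, the postcondition !(2*cnt - val + 8 < 2 || (1/3)*g + (3*x + val - 8) <= -1) must hold; in canonical form it is !(2*cnt < val - 6 || (1/3)*g + val + 3*x <= 7).
Before cnt := g - 4: !(2*g < val + 2 || (1/3)*g + val + 3*x <= 7)
Before v := x: !(2*g < val + 2 || (1/3)*g + val + 3*x <= 7)
The weakest precondition is !(2*g < val + 2 || (1/3)*g + val + 3*x <= 7).
Check whether (!(2*g < val + 2 || (1/3)*g + val <= 13)) && x == -5 implies it.
Countermodel: at the initial state g = 7, val = 11, x = -5, the precondition holds but the weakest precondition fails.
Answer: invalid


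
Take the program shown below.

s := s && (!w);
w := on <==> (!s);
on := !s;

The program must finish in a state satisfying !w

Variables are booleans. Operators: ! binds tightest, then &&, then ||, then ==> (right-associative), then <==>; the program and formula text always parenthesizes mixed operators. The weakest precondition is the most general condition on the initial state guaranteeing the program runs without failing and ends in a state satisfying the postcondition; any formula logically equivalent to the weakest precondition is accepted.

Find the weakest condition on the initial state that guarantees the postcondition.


Working backward. After the program, !w must hold.
Before on := !s: !w
Before w := on <==> (!s): !(on <==> (!s))
Before s := s && (!w): !(on <==> (!(s && (!w))))
Answer: WP = !(on <==> (!(s && (!w))))
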